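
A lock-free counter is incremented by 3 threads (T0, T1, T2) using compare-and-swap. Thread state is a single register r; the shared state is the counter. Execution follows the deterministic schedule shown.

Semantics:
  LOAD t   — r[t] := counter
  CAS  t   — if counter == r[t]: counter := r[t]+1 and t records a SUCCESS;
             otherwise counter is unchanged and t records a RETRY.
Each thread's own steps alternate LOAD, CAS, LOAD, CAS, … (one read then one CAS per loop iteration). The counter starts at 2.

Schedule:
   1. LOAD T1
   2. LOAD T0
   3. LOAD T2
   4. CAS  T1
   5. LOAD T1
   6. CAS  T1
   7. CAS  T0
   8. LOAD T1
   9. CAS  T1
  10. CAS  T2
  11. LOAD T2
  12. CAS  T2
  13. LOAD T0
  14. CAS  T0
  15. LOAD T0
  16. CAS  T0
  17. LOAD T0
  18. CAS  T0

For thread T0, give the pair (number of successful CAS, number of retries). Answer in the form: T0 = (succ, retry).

T0 = (3, 1)

T1 LOAD — after: cnt=2, r=2 — load
T0 LOAD — after: cnt=2, r=2 — load
T2 LOAD — after: cnt=2, r=2 — load
T1 CAS — after: cnt=3, r=2 — ok
T1 LOAD — after: cnt=3, r=3 — load
T1 CAS — after: cnt=4, r=3 — ok
T0 CAS — after: cnt=4, r=2 — retry
T1 LOAD — after: cnt=4, r=4 — load
T1 CAS — after: cnt=5, r=4 — ok
T2 CAS — after: cnt=5, r=2 — retry
T2 LOAD — after: cnt=5, r=5 — load
T2 CAS — after: cnt=6, r=5 — ok
T0 LOAD — after: cnt=6, r=6 — load
T0 CAS — after: cnt=7, r=6 — ok
T0 LOAD — after: cnt=7, r=7 — load
T0 CAS — after: cnt=8, r=7 — ok
T0 LOAD — after: cnt=8, r=8 — load
T0 CAS — after: cnt=9, r=8 — ok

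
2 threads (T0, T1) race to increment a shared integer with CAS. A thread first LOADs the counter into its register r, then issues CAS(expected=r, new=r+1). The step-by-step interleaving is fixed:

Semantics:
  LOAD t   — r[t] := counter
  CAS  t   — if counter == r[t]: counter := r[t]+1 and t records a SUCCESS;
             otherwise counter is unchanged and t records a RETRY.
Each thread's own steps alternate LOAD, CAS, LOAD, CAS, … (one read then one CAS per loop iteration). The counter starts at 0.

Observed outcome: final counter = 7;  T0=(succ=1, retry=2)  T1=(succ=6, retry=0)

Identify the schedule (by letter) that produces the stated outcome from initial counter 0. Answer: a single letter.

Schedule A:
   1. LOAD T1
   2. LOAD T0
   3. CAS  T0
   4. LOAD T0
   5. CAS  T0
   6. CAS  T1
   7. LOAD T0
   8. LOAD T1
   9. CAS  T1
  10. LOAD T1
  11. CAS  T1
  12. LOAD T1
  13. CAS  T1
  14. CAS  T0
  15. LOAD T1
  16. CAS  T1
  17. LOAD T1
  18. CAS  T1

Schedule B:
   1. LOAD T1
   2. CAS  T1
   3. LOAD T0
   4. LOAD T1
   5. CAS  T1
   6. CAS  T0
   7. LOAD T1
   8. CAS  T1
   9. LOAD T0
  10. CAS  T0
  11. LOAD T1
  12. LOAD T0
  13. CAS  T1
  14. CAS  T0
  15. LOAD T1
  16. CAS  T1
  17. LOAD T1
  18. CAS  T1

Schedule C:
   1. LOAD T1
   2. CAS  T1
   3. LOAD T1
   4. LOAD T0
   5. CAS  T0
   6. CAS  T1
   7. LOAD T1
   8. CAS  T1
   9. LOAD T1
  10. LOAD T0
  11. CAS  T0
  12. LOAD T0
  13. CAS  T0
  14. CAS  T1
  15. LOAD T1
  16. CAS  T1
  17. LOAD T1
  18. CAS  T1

B

Tracing schedule B:
1. LOAD T1 → mem=0 r[T1]=0 [LOAD]
2. CAS T1 → mem=1 r[T1]=0 [OK]
3. LOAD T0 → mem=1 r[T0]=1 [LOAD]
4. LOAD T1 → mem=1 r[T1]=1 [LOAD]
5. CAS T1 → mem=2 r[T1]=1 [OK]
6. CAS T0 → mem=2 r[T0]=1 [RETRY]
7. LOAD T1 → mem=2 r[T1]=2 [LOAD]
8. CAS T1 → mem=3 r[T1]=2 [OK]
9. LOAD T0 → mem=3 r[T0]=3 [LOAD]
10. CAS T0 → mem=4 r[T0]=3 [OK]
11. LOAD T1 → mem=4 r[T1]=4 [LOAD]
12. LOAD T0 → mem=4 r[T0]=4 [LOAD]
13. CAS T1 → mem=5 r[T1]=4 [OK]
14. CAS T0 → mem=5 r[T0]=4 [RETRY]
15. LOAD T1 → mem=5 r[T1]=5 [LOAD]
16. CAS T1 → mem=6 r[T1]=5 [OK]
17. LOAD T1 → mem=6 r[T1]=6 [LOAD]
18. CAS T1 → mem=7 r[T1]=6 [OK]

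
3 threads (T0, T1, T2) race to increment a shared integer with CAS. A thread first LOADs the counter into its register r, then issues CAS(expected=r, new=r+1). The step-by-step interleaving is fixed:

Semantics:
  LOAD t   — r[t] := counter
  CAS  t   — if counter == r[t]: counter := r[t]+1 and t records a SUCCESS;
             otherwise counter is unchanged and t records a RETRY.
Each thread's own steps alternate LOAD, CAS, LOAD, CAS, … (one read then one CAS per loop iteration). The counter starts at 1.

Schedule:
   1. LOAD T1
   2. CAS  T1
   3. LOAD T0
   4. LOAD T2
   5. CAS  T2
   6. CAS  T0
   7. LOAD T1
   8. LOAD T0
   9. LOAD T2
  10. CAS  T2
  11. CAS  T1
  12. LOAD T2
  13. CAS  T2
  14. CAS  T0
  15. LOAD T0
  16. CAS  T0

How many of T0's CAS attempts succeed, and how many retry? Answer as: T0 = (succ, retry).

T0 = (1, 2)

T1 LOAD — after: cnt=1, r=1 — load
T1 CAS — after: cnt=2, r=1 — ok
T0 LOAD — after: cnt=2, r=2 — load
T2 LOAD — after: cnt=2, r=2 — load
T2 CAS — after: cnt=3, r=2 — ok
T0 CAS — after: cnt=3, r=2 — retry
T1 LOAD — after: cnt=3, r=3 — load
T0 LOAD — after: cnt=3, r=3 — load
T2 LOAD — after: cnt=3, r=3 — load
T2 CAS — after: cnt=4, r=3 — ok
T1 CAS — after: cnt=4, r=3 — retry
T2 LOAD — after: cnt=4, r=4 — load
T2 CAS — after: cnt=5, r=4 — ok
T0 CAS — after: cnt=5, r=3 — retry
T0 LOAD — after: cnt=5, r=5 — load
T0 CAS — after: cnt=6, r=5 — ok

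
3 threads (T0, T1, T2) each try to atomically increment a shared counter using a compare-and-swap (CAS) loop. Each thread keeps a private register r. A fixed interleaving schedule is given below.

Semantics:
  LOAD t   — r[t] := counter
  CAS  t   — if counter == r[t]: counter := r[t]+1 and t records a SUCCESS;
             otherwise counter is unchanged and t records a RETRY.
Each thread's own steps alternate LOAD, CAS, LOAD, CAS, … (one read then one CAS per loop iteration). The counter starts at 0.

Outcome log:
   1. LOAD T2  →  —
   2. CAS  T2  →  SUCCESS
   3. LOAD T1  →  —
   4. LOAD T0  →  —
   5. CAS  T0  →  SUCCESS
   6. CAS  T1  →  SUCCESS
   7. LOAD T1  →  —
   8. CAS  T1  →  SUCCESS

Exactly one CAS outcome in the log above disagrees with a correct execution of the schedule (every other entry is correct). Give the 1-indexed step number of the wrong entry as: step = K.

Reference trace:
#1 T2 reads 0
#2 T2 CAS(0→1) writes; counter now 1
#3 T1 reads 1
#4 T0 reads 1
#5 T0 CAS(1→2) writes; counter now 2
#6 T1 CAS(1→2) fails; counter now 2
#7 T1 reads 2
#8 T1 CAS(2→3) writes; counter now 3
Flip is step 6.

step = 6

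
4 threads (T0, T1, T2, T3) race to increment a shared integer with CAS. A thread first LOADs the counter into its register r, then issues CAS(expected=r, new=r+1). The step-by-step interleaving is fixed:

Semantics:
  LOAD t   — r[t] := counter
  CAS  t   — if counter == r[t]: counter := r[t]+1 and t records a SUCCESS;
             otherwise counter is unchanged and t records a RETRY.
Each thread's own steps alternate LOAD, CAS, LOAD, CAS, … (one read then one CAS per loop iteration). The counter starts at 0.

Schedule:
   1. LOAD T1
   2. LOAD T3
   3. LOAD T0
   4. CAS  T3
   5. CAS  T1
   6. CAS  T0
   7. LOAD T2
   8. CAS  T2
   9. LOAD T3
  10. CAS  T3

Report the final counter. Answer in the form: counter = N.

T1 LOAD — after: cnt=0, r=0 — load
T3 LOAD — after: cnt=0, r=0 — load
T0 LOAD — after: cnt=0, r=0 — load
T3 CAS — after: cnt=1, r=0 — ok
T1 CAS — after: cnt=1, r=0 — retry
T0 CAS — after: cnt=1, r=0 — retry
T2 LOAD — after: cnt=1, r=1 — load
T2 CAS — after: cnt=2, r=1 — ok
T3 LOAD — after: cnt=2, r=2 — load
T3 CAS — after: cnt=3, r=2 — ok

counter = 3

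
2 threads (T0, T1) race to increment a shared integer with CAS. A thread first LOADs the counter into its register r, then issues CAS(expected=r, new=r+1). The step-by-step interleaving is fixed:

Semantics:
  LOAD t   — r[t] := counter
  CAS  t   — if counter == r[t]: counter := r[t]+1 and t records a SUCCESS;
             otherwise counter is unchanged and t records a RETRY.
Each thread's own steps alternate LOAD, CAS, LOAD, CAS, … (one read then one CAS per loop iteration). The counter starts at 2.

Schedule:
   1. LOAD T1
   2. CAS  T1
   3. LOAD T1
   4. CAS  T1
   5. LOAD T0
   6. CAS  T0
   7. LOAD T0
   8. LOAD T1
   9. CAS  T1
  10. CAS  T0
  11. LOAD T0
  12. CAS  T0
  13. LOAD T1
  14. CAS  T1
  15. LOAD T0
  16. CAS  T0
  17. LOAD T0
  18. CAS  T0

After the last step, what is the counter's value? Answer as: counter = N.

   1) LOAD T1:  M=2  r_T1=2
   2) CAS  T1:  M=3  r_T1=2 ✓
   3) LOAD T1:  M=3  r_T1=3
   4) CAS  T1:  M=4  r_T1=3 ✓
   5) LOAD T0:  M=4  r_T0=4
   6) CAS  T0:  M=5  r_T0=4 ✓
   7) LOAD T0:  M=5  r_T0=5
   8) LOAD T1:  M=5  r_T1=5
   9) CAS  T1:  M=6  r_T1=5 ✓
  10) CAS  T0:  M=6  r_T0=5 ✗
  11) LOAD T0:  M=6  r_T0=6
  12) CAS  T0:  M=7  r_T0=6 ✓
  13) LOAD T1:  M=7  r_T1=7
  14) CAS  T1:  M=8  r_T1=7 ✓
  15) LOAD T0:  M=8  r_T0=8
  16) CAS  T0:  M=9  r_T0=8 ✓
  17) LOAD T0:  M=9  r_T0=9
  18) CAS  T0:  M=10  r_T0=9 ✓

counter = 10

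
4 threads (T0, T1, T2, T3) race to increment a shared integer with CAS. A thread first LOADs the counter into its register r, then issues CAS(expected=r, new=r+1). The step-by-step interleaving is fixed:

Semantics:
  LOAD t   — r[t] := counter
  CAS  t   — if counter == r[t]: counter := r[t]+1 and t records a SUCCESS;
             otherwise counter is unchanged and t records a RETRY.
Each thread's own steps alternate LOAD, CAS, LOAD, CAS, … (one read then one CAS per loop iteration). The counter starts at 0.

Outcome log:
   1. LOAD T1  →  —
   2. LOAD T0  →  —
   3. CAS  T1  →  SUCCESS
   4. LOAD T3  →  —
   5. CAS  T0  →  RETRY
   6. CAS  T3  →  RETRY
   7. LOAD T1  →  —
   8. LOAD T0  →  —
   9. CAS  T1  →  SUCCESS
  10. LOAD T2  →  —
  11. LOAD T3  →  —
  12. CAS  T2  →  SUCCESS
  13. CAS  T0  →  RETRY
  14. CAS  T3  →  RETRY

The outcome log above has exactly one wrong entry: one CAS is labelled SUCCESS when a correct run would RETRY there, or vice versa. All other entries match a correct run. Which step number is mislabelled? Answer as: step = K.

step = 6

Re-executing:
T1 LOAD — after: cnt=0, r=0 — load
T0 LOAD — after: cnt=0, r=0 — load
T1 CAS — after: cnt=1, r=0 — ok
T3 LOAD — after: cnt=1, r=1 — load
T0 CAS — after: cnt=1, r=0 — retry
T3 CAS — after: cnt=2, r=1 — ok
T1 LOAD — after: cnt=2, r=2 — load
T0 LOAD — after: cnt=2, r=2 — load
T1 CAS — after: cnt=3, r=2 — ok
T2 LOAD — after: cnt=3, r=3 — load
T3 LOAD — after: cnt=3, r=3 — load
T2 CAS — after: cnt=4, r=3 — ok
T0 CAS — after: cnt=4, r=2 — retry
T3 CAS — after: cnt=4, r=3 — retry
Log disagrees first at step 6.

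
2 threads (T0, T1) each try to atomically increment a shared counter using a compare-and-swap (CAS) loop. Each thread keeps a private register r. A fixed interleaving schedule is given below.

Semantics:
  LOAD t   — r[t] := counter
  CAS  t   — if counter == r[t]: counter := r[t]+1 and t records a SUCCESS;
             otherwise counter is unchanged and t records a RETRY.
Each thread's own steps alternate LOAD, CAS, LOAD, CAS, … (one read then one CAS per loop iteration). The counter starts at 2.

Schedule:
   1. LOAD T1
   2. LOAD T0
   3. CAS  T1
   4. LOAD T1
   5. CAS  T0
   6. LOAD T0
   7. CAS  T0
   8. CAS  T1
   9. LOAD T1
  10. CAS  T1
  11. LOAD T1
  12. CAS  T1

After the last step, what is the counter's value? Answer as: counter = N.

T1 LOAD — after: cnt=2, r=2 — load
T0 LOAD — after: cnt=2, r=2 — load
T1 CAS — after: cnt=3, r=2 — ok
T1 LOAD — after: cnt=3, r=3 — load
T0 CAS — after: cnt=3, r=2 — retry
T0 LOAD — after: cnt=3, r=3 — load
T0 CAS — after: cnt=4, r=3 — ok
T1 CAS — after: cnt=4, r=3 — retry
T1 LOAD — after: cnt=4, r=4 — load
T1 CAS — after: cnt=5, r=4 — ok
T1 LOAD — after: cnt=5, r=5 — load
T1 CAS — after: cnt=6, r=5 — ok

counter = 6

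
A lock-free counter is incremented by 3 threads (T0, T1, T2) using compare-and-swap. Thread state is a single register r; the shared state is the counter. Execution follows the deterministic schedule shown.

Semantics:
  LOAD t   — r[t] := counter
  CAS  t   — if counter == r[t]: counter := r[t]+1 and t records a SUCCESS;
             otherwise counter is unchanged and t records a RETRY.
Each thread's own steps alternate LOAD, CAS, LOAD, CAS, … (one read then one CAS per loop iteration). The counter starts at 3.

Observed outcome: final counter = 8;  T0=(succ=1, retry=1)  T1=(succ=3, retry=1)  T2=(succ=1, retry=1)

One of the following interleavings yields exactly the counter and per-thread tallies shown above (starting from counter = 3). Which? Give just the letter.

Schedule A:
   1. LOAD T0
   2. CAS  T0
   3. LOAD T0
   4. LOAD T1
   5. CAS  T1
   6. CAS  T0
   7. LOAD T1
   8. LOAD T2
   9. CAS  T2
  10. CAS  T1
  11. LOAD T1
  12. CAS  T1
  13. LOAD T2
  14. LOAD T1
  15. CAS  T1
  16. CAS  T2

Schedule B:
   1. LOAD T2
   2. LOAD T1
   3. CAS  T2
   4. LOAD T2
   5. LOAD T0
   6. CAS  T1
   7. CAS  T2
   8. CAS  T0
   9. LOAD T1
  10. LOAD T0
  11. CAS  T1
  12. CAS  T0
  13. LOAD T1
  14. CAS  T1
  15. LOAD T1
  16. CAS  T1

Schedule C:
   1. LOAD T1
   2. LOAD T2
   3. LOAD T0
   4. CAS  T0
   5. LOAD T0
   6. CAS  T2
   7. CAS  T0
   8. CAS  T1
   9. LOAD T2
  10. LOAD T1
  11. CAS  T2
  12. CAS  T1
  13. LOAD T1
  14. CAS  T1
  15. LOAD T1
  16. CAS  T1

A

Simulating candidate A:
1. LOAD T0 → mem=3 r[T0]=3 [LOAD]
2. CAS T0 → mem=4 r[T0]=3 [OK]
3. LOAD T0 → mem=4 r[T0]=4 [LOAD]
4. LOAD T1 → mem=4 r[T1]=4 [LOAD]
5. CAS T1 → mem=5 r[T1]=4 [OK]
6. CAS T0 → mem=5 r[T0]=4 [RETRY]
7. LOAD T1 → mem=5 r[T1]=5 [LOAD]
8. LOAD T2 → mem=5 r[T2]=5 [LOAD]
9. CAS T2 → mem=6 r[T2]=5 [OK]
10. CAS T1 → mem=6 r[T1]=5 [RETRY]
11. LOAD T1 → mem=6 r[T1]=6 [LOAD]
12. CAS T1 → mem=7 r[T1]=6 [OK]
13. LOAD T2 → mem=7 r[T2]=7 [LOAD]
14. LOAD T1 → mem=7 r[T1]=7 [LOAD]
15. CAS T1 → mem=8 r[T1]=7 [OK]
16. CAS T2 → mem=8 r[T2]=7 [RETRY]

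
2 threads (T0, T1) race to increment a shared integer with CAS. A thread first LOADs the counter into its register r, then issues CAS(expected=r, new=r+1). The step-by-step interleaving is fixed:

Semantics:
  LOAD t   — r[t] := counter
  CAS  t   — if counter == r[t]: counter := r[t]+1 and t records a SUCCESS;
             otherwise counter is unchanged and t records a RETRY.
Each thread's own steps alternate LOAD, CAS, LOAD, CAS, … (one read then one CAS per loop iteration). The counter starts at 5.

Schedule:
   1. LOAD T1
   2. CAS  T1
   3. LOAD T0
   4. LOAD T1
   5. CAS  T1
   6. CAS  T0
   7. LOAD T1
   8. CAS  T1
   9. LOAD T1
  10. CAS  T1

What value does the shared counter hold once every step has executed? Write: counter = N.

   1) LOAD T1:  M=5  r_T1=5
   2) CAS  T1:  M=6  r_T1=5 ✓
   3) LOAD T0:  M=6  r_T0=6
   4) LOAD T1:  M=6  r_T1=6
   5) CAS  T1:  M=7  r_T1=6 ✓
   6) CAS  T0:  M=7  r_T0=6 ✗
   7) LOAD T1:  M=7  r_T1=7
   8) CAS  T1:  M=8  r_T1=7 ✓
   9) LOAD T1:  M=8  r_T1=8
  10) CAS  T1:  M=9  r_T1=8 ✓

counter = 9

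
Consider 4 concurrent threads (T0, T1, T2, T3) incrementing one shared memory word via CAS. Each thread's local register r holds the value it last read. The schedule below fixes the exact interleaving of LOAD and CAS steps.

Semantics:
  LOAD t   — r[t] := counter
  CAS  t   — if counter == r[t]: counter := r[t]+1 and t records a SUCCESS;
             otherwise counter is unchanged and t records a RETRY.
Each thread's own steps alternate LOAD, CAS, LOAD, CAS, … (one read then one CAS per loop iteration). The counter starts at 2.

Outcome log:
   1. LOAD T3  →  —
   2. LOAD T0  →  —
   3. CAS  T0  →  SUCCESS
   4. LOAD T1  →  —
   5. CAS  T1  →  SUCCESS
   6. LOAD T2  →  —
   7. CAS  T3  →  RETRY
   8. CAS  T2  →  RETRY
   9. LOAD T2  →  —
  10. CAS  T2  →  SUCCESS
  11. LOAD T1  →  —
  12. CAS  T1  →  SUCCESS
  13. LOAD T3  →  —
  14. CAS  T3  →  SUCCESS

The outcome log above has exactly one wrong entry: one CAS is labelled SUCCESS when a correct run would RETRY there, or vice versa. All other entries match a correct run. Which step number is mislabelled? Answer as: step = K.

Correct run:
step 1: T3 LOAD ⇒ load; ctr=2 reg=2
step 2: T0 LOAD ⇒ load; ctr=2 reg=2
step 3: T0 CAS ⇒ ok; ctr=3 reg=2
step 4: T1 LOAD ⇒ load; ctr=3 reg=3
step 5: T1 CAS ⇒ ok; ctr=4 reg=3
step 6: T2 LOAD ⇒ load; ctr=4 reg=4
step 7: T3 CAS ⇒ retry; ctr=4 reg=2
step 8: T2 CAS ⇒ ok; ctr=5 reg=4
step 9: T2 LOAD ⇒ load; ctr=5 reg=5
step 10: T2 CAS ⇒ ok; ctr=6 reg=5
step 11: T1 LOAD ⇒ load; ctr=6 reg=6
step 12: T1 CAS ⇒ ok; ctr=7 reg=6
step 13: T3 LOAD ⇒ load; ctr=7 reg=7
step 14: T3 CAS ⇒ ok; ctr=8 reg=7
Mismatch at 8.

step = 8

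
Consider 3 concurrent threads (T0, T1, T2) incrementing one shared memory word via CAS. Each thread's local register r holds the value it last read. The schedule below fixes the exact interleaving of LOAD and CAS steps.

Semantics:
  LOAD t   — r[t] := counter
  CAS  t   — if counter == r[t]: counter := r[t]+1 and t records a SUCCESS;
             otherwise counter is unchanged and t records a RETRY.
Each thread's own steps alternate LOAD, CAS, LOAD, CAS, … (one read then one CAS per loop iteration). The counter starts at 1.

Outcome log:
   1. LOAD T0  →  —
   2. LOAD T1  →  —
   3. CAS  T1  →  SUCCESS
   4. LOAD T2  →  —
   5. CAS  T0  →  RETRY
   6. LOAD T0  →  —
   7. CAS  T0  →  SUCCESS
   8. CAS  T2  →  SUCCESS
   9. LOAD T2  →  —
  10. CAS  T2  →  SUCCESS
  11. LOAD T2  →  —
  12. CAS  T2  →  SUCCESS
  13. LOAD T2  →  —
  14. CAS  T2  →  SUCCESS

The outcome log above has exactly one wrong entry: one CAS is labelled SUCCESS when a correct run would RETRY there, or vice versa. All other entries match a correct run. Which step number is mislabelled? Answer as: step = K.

Reference trace:
T0 LOAD — after: cnt=1, r=1 — load
T1 LOAD — after: cnt=1, r=1 — load
T1 CAS — after: cnt=2, r=1 — ok
T2 LOAD — after: cnt=2, r=2 — load
T0 CAS — after: cnt=2, r=1 — retry
T0 LOAD — after: cnt=2, r=2 — load
T0 CAS — after: cnt=3, r=2 — ok
T2 CAS — after: cnt=3, r=2 — retry
T2 LOAD — after: cnt=3, r=3 — load
T2 CAS — after: cnt=4, r=3 — ok
T2 LOAD — after: cnt=4, r=4 — load
T2 CAS — after: cnt=5, r=4 — ok
T2 LOAD — after: cnt=5, r=5 — load
T2 CAS — after: cnt=6, r=5 — ok
Flip is step 8.

step = 8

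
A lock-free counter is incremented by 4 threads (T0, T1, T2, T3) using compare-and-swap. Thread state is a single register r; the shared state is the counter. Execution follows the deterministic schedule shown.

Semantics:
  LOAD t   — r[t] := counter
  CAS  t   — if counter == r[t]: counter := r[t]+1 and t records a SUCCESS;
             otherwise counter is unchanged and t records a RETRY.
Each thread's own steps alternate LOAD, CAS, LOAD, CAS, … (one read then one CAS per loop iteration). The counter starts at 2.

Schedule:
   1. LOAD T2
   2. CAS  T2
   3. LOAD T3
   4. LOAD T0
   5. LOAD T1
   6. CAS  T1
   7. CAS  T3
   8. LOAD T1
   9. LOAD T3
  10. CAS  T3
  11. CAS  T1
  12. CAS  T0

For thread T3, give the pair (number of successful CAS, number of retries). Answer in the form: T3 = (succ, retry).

T3 = (1, 1)

T2 LOAD — after: cnt=2, r=2 — load
T2 CAS — after: cnt=3, r=2 — ok
T3 LOAD — after: cnt=3, r=3 — load
T0 LOAD — after: cnt=3, r=3 — load
T1 LOAD — after: cnt=3, r=3 — load
T1 CAS — after: cnt=4, r=3 — ok
T3 CAS — after: cnt=4, r=3 — retry
T1 LOAD — after: cnt=4, r=4 — load
T3 LOAD — after: cnt=4, r=4 — load
T3 CAS — after: cnt=5, r=4 — ok
T1 CAS — after: cnt=5, r=4 — retry
T0 CAS — after: cnt=5, r=3 — retry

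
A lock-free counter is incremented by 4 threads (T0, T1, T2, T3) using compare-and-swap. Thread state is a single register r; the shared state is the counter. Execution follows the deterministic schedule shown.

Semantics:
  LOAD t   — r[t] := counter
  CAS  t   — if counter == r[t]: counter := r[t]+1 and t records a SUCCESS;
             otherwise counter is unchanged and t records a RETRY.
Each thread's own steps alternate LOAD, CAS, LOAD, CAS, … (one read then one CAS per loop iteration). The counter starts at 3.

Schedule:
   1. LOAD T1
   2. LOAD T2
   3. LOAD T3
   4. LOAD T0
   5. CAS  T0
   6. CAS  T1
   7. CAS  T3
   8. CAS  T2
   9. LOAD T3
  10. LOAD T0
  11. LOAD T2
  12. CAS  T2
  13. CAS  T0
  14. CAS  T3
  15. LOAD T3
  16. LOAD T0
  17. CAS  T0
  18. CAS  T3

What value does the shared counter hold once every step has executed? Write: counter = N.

T1 LOAD — after: cnt=3, r=3 — load
T2 LOAD — after: cnt=3, r=3 — load
T3 LOAD — after: cnt=3, r=3 — load
T0 LOAD — after: cnt=3, r=3 — load
T0 CAS — after: cnt=4, r=3 — ok
T1 CAS — after: cnt=4, r=3 — retry
T3 CAS — after: cnt=4, r=3 — retry
T2 CAS — after: cnt=4, r=3 — retry
T3 LOAD — after: cnt=4, r=4 — load
T0 LOAD — after: cnt=4, r=4 — load
T2 LOAD — after: cnt=4, r=4 — load
T2 CAS — after: cnt=5, r=4 — ok
T0 CAS — after: cnt=5, r=4 — retry
T3 CAS — after: cnt=5, r=4 — retry
T3 LOAD — after: cnt=5, r=5 — load
T0 LOAD — after: cnt=5, r=5 — load
T0 CAS — after: cnt=6, r=5 — ok
T3 CAS — after: cnt=6, r=5 — retry

counter = 6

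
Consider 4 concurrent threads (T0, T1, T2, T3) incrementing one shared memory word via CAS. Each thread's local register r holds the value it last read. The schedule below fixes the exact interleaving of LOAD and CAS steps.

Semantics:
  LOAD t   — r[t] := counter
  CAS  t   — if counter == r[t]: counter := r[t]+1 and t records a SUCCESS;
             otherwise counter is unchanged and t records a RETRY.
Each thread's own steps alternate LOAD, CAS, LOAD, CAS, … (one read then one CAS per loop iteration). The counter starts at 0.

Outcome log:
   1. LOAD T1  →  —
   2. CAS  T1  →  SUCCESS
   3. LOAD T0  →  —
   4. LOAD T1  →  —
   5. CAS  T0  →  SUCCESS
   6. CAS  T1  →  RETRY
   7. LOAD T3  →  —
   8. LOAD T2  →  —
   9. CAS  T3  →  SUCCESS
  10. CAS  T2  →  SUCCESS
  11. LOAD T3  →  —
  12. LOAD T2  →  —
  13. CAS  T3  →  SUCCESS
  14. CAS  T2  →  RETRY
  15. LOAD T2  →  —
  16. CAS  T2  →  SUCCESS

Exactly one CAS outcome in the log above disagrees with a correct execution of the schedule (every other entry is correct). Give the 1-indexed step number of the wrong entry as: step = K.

Reference trace:
1. LOAD T1 → mem=0 r[T1]=0 [LOAD]
2. CAS T1 → mem=1 r[T1]=0 [OK]
3. LOAD T0 → mem=1 r[T0]=1 [LOAD]
4. LOAD T1 → mem=1 r[T1]=1 [LOAD]
5. CAS T0 → mem=2 r[T0]=1 [OK]
6. CAS T1 → mem=2 r[T1]=1 [RETRY]
7. LOAD T3 → mem=2 r[T3]=2 [LOAD]
8. LOAD T2 → mem=2 r[T2]=2 [LOAD]
9. CAS T3 → mem=3 r[T3]=2 [OK]
10. CAS T2 → mem=3 r[T2]=2 [RETRY]
11. LOAD T3 → mem=3 r[T3]=3 [LOAD]
12. LOAD T2 → mem=3 r[T2]=3 [LOAD]
13. CAS T3 → mem=4 r[T3]=3 [OK]
14. CAS T2 → mem=4 r[T2]=3 [RETRY]
15. LOAD T2 → mem=4 r[T2]=4 [LOAD]
16. CAS T2 → mem=5 r[T2]=4 [OK]
Mismatch at 10.

step = 10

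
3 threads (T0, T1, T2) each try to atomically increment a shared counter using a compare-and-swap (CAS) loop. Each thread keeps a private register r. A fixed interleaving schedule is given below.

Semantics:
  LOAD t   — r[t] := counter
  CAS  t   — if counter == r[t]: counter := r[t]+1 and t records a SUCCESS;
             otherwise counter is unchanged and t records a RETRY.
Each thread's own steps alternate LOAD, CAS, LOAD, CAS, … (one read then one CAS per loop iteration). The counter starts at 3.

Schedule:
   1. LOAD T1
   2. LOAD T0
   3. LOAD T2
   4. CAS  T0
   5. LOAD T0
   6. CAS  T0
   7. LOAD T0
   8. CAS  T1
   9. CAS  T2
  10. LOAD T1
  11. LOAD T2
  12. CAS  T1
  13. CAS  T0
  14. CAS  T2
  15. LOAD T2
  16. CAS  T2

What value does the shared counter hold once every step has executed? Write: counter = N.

counter = 7

step 1: T1 LOAD ⇒ load; ctr=3 reg=3
step 2: T0 LOAD ⇒ load; ctr=3 reg=3
step 3: T2 LOAD ⇒ load; ctr=3 reg=3
step 4: T0 CAS ⇒ ok; ctr=4 reg=3
step 5: T0 LOAD ⇒ load; ctr=4 reg=4
step 6: T0 CAS ⇒ ok; ctr=5 reg=4
step 7: T0 LOAD ⇒ load; ctr=5 reg=5
step 8: T1 CAS ⇒ retry; ctr=5 reg=3
step 9: T2 CAS ⇒ retry; ctr=5 reg=3
step 10: T1 LOAD ⇒ load; ctr=5 reg=5
step 11: T2 LOAD ⇒ load; ctr=5 reg=5
step 12: T1 CAS ⇒ ok; ctr=6 reg=5
step 13: T0 CAS ⇒ retry; ctr=6 reg=5
step 14: T2 CAS ⇒ retry; ctr=6 reg=5
step 15: T2 LOAD ⇒ load; ctr=6 reg=6
step 16: T2 CAS ⇒ ok; ctr=7 reg=6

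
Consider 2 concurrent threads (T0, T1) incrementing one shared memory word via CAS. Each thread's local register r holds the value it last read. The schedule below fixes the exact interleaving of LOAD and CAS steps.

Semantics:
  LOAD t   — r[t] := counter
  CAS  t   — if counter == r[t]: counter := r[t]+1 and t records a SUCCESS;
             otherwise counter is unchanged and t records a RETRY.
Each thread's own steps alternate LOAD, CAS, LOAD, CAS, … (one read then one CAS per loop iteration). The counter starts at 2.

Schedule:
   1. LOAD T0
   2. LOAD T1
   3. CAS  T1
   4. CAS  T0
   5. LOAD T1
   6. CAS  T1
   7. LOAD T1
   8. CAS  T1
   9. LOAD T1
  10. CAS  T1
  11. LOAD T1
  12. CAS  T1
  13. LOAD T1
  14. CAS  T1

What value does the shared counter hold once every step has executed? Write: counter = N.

counter = 8

1. LOAD T0 → mem=2 r[T0]=2 [LOAD]
2. LOAD T1 → mem=2 r[T1]=2 [LOAD]
3. CAS T1 → mem=3 r[T1]=2 [OK]
4. CAS T0 → mem=3 r[T0]=2 [RETRY]
5. LOAD T1 → mem=3 r[T1]=3 [LOAD]
6. CAS T1 → mem=4 r[T1]=3 [OK]
7. LOAD T1 → mem=4 r[T1]=4 [LOAD]
8. CAS T1 → mem=5 r[T1]=4 [OK]
9. LOAD T1 → mem=5 r[T1]=5 [LOAD]
10. CAS T1 → mem=6 r[T1]=5 [OK]
11. LOAD T1 → mem=6 r[T1]=6 [LOAD]
12. CAS T1 → mem=7 r[T1]=6 [OK]
13. LOAD T1 → mem=7 r[T1]=7 [LOAD]
14. CAS T1 → mem=8 r[T1]=7 [OK]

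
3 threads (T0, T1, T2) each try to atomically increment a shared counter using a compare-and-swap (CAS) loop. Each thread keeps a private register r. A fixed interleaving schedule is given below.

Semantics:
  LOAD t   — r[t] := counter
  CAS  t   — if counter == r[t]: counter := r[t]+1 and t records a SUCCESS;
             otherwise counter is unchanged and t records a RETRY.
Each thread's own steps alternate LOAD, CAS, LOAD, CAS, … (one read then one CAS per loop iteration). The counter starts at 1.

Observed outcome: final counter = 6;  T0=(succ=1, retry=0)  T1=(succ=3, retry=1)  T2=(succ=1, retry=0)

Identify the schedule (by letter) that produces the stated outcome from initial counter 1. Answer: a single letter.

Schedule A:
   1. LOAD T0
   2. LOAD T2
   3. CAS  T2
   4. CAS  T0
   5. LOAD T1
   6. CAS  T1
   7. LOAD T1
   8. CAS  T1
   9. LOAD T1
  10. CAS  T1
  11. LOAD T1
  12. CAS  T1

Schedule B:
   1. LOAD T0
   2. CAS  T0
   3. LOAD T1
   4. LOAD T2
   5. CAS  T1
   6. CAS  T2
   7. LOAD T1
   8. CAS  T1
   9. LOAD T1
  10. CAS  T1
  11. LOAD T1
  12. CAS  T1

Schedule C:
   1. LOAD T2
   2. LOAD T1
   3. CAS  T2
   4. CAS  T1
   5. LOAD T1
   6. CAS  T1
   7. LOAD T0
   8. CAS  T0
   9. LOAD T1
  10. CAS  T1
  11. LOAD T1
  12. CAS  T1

Tracing schedule C:
T2 LOAD — after: cnt=1, r=1 — load
T1 LOAD — after: cnt=1, r=1 — load
T2 CAS — after: cnt=2, r=1 — ok
T1 CAS — after: cnt=2, r=1 — retry
T1 LOAD — after: cnt=2, r=2 — load
T1 CAS — after: cnt=3, r=2 — ok
T0 LOAD — after: cnt=3, r=3 — load
T0 CAS — after: cnt=4, r=3 — ok
T1 LOAD — after: cnt=4, r=4 — load
T1 CAS — after: cnt=5, r=4 — ok
T1 LOAD — after: cnt=5, r=5 — load
T1 CAS — after: cnt=6, r=5 — ok

C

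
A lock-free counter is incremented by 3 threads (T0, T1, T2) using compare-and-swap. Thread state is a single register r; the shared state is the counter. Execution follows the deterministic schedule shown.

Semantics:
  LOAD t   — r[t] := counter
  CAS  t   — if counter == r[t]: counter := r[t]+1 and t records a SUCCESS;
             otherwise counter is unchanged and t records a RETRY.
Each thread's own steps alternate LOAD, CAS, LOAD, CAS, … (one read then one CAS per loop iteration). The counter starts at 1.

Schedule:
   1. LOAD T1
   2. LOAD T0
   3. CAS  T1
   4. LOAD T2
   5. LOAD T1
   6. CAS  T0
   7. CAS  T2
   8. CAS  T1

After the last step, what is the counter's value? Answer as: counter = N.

counter = 3

#1 T1 reads 1
#2 T0 reads 1
#3 T1 CAS(1→2) writes; counter now 2
#4 T2 reads 2
#5 T1 reads 2
#6 T0 CAS(1→2) fails; counter now 2
#7 T2 CAS(2→3) writes; counter now 3
#8 T1 CAS(2→3) fails; counter now 3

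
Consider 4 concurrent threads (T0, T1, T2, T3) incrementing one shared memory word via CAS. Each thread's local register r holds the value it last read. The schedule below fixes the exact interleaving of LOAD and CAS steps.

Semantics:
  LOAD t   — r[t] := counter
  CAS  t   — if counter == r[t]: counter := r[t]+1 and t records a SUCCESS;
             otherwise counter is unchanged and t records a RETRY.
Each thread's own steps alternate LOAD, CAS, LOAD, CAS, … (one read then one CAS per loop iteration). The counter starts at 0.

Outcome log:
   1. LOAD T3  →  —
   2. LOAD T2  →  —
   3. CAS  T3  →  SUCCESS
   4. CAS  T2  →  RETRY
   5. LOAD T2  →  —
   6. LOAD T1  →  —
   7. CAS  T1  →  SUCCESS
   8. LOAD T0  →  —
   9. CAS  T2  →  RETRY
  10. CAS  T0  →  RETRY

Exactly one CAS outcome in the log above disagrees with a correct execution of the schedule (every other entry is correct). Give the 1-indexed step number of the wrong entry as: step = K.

Correct run:
[1] T3.load  rd  (counter 0, T3.r 0)
[2] T2.load  rd  (counter 0, T2.r 0)
[3] T3.cas  hit  (counter 1, T3.r 0)
[4] T2.cas  miss  (counter 1, T2.r 0)
[5] T2.load  rd  (counter 1, T2.r 1)
[6] T1.load  rd  (counter 1, T1.r 1)
[7] T1.cas  hit  (counter 2, T1.r 1)
[8] T0.load  rd  (counter 2, T0.r 2)
[9] T2.cas  miss  (counter 2, T2.r 1)
[10] T0.cas  hit  (counter 3, T0.r 2)
Log disagrees first at step 10.

step = 10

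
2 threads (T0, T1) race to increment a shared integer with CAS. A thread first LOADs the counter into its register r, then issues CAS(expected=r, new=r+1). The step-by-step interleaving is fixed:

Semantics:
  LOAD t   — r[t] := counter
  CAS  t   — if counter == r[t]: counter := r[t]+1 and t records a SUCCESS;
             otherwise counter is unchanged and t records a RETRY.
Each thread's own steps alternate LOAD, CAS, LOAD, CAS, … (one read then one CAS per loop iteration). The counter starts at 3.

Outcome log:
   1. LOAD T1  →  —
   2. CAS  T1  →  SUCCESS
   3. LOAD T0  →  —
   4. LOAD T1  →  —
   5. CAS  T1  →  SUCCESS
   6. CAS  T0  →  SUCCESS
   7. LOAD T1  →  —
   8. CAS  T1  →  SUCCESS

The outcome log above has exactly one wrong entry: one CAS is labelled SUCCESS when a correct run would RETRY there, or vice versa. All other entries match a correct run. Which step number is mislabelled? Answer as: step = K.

step = 6

Re-executing:
1. LOAD T1 → mem=3 r[T1]=3 [LOAD]
2. CAS T1 → mem=4 r[T1]=3 [OK]
3. LOAD T0 → mem=4 r[T0]=4 [LOAD]
4. LOAD T1 → mem=4 r[T1]=4 [LOAD]
5. CAS T1 → mem=5 r[T1]=4 [OK]
6. CAS T0 → mem=5 r[T0]=4 [RETRY]
7. LOAD T1 → mem=5 r[T1]=5 [LOAD]
8. CAS T1 → mem=6 r[T1]=5 [OK]
Log disagrees first at step 6.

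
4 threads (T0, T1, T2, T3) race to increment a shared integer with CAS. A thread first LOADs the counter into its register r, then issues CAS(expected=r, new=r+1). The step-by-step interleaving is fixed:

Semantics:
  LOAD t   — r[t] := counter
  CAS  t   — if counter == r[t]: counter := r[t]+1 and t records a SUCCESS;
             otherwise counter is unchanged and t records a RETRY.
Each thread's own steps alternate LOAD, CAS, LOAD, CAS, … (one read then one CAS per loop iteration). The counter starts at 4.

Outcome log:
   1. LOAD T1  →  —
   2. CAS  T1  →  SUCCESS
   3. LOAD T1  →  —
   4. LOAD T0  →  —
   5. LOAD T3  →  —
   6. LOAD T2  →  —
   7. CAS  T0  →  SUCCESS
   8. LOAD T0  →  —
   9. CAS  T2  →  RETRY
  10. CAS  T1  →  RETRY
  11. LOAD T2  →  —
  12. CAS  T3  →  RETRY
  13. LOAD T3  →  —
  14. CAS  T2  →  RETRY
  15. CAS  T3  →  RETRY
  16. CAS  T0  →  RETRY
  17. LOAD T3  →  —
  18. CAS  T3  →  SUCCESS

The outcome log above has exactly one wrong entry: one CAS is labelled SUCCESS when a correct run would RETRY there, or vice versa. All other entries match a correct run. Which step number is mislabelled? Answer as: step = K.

step = 14

Reference trace:
T1 LOAD — after: cnt=4, r=4 — load
T1 CAS — after: cnt=5, r=4 — ok
T1 LOAD — after: cnt=5, r=5 — load
T0 LOAD — after: cnt=5, r=5 — load
T3 LOAD — after: cnt=5, r=5 — load
T2 LOAD — after: cnt=5, r=5 — load
T0 CAS — after: cnt=6, r=5 — ok
T0 LOAD — after: cnt=6, r=6 — load
T2 CAS — after: cnt=6, r=5 — retry
T1 CAS — after: cnt=6, r=5 — retry
T2 LOAD — after: cnt=6, r=6 — load
T3 CAS — after: cnt=6, r=5 — retry
T3 LOAD — after: cnt=6, r=6 — load
T2 CAS — after: cnt=7, r=6 — ok
T3 CAS — after: cnt=7, r=6 — retry
T0 CAS — after: cnt=7, r=6 — retry
T3 LOAD — after: cnt=7, r=7 — load
T3 CAS — after: cnt=8, r=7 — ok
Flip is step 14.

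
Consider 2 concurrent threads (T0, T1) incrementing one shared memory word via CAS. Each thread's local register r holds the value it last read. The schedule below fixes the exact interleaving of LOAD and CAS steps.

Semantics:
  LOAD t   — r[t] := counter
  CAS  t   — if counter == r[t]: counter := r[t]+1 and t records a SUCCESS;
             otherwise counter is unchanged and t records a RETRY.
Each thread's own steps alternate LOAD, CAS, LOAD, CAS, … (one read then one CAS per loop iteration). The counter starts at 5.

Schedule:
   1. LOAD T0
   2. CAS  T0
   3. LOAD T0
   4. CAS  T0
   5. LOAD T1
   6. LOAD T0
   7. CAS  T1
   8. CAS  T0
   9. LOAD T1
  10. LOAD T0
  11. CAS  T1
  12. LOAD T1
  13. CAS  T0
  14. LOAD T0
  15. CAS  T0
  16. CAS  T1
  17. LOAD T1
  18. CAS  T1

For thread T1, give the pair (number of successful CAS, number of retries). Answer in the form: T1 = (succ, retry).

1. LOAD T0 → mem=5 r[T0]=5 [LOAD]
2. CAS T0 → mem=6 r[T0]=5 [OK]
3. LOAD T0 → mem=6 r[T0]=6 [LOAD]
4. CAS T0 → mem=7 r[T0]=6 [OK]
5. LOAD T1 → mem=7 r[T1]=7 [LOAD]
6. LOAD T0 → mem=7 r[T0]=7 [LOAD]
7. CAS T1 → mem=8 r[T1]=7 [OK]
8. CAS T0 → mem=8 r[T0]=7 [RETRY]
9. LOAD T1 → mem=8 r[T1]=8 [LOAD]
10. LOAD T0 → mem=8 r[T0]=8 [LOAD]
11. CAS T1 → mem=9 r[T1]=8 [OK]
12. LOAD T1 → mem=9 r[T1]=9 [LOAD]
13. CAS T0 → mem=9 r[T0]=8 [RETRY]
14. LOAD T0 → mem=9 r[T0]=9 [LOAD]
15. CAS T0 → mem=10 r[T0]=9 [OK]
16. CAS T1 → mem=10 r[T1]=9 [RETRY]
17. LOAD T1 → mem=10 r[T1]=10 [LOAD]
18. CAS T1 → mem=11 r[T1]=10 [OK]

T1 = (3, 1)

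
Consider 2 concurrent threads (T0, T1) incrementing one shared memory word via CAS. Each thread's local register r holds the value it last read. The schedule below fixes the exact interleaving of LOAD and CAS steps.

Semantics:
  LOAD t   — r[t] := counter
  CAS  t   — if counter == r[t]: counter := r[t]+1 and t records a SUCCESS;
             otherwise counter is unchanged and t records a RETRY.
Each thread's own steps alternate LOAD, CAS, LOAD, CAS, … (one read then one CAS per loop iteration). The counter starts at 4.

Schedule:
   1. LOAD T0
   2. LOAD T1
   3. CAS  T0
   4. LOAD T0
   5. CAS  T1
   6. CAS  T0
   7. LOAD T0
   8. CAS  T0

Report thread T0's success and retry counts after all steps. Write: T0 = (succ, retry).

T0 = (3, 0)

[1] T0.load  rd  (counter 4, T0.r 4)
[2] T1.load  rd  (counter 4, T1.r 4)
[3] T0.cas  hit  (counter 5, T0.r 4)
[4] T0.load  rd  (counter 5, T0.r 5)
[5] T1.cas  miss  (counter 5, T1.r 4)
[6] T0.cas  hit  (counter 6, T0.r 5)
[7] T0.load  rd  (counter 6, T0.r 6)
[8] T0.cas  hit  (counter 7, T0.r 6)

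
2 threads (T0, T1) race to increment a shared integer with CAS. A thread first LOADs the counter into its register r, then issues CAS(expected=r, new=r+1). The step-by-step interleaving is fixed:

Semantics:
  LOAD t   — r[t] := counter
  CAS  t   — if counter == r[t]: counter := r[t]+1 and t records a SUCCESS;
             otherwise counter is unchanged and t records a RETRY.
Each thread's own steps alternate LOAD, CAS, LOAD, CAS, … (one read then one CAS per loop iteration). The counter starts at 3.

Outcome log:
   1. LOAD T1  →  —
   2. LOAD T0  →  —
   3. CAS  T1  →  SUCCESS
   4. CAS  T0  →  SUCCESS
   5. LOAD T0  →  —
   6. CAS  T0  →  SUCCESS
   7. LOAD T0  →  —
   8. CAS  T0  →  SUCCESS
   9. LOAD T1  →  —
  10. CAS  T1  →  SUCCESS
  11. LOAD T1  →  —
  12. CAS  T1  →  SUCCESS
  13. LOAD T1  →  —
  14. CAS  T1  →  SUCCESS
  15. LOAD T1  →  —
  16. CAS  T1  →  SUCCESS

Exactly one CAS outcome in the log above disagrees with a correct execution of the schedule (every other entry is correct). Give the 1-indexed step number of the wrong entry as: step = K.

Re-executing:
   1) LOAD T1:  M=3  r_T1=3
   2) LOAD T0:  M=3  r_T0=3
   3) CAS  T1:  M=4  r_T1=3 ✓
   4) CAS  T0:  M=4  r_T0=3 ✗
   5) LOAD T0:  M=4  r_T0=4
   6) CAS  T0:  M=5  r_T0=4 ✓
   7) LOAD T0:  M=5  r_T0=5
   8) CAS  T0:  M=6  r_T0=5 ✓
   9) LOAD T1:  M=6  r_T1=6
  10) CAS  T1:  M=7  r_T1=6 ✓
  11) LOAD T1:  M=7  r_T1=7
  12) CAS  T1:  M=8  r_T1=7 ✓
  13) LOAD T1:  M=8  r_T1=8
  14) CAS  T1:  M=9  r_T1=8 ✓
  15) LOAD T1:  M=9  r_T1=9
  16) CAS  T1:  M=10  r_T1=9 ✓
Flip is step 4.

step = 4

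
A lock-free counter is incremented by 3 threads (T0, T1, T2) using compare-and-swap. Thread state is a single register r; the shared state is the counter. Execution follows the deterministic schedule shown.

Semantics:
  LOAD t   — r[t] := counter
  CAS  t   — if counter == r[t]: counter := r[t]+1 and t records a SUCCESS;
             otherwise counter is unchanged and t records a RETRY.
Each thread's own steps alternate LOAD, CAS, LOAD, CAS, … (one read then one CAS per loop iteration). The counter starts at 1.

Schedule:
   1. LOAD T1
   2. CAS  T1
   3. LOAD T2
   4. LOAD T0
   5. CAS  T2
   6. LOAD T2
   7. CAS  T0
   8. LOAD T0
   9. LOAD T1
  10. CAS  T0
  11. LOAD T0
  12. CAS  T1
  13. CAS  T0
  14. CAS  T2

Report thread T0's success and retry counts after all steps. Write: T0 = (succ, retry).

[1] T1.load  rd  (counter 1, T1.r 1)
[2] T1.cas  hit  (counter 2, T1.r 1)
[3] T2.load  rd  (counter 2, T2.r 2)
[4] T0.load  rd  (counter 2, T0.r 2)
[5] T2.cas  hit  (counter 3, T2.r 2)
[6] T2.load  rd  (counter 3, T2.r 3)
[7] T0.cas  miss  (counter 3, T0.r 2)
[8] T0.load  rd  (counter 3, T0.r 3)
[9] T1.load  rd  (counter 3, T1.r 3)
[10] T0.cas  hit  (counter 4, T0.r 3)
[11] T0.load  rd  (counter 4, T0.r 4)
[12] T1.cas  miss  (counter 4, T1.r 3)
[13] T0.cas  hit  (counter 5, T0.r 4)
[14] T2.cas  miss  (counter 5, T2.r 3)

T0 = (2, 1)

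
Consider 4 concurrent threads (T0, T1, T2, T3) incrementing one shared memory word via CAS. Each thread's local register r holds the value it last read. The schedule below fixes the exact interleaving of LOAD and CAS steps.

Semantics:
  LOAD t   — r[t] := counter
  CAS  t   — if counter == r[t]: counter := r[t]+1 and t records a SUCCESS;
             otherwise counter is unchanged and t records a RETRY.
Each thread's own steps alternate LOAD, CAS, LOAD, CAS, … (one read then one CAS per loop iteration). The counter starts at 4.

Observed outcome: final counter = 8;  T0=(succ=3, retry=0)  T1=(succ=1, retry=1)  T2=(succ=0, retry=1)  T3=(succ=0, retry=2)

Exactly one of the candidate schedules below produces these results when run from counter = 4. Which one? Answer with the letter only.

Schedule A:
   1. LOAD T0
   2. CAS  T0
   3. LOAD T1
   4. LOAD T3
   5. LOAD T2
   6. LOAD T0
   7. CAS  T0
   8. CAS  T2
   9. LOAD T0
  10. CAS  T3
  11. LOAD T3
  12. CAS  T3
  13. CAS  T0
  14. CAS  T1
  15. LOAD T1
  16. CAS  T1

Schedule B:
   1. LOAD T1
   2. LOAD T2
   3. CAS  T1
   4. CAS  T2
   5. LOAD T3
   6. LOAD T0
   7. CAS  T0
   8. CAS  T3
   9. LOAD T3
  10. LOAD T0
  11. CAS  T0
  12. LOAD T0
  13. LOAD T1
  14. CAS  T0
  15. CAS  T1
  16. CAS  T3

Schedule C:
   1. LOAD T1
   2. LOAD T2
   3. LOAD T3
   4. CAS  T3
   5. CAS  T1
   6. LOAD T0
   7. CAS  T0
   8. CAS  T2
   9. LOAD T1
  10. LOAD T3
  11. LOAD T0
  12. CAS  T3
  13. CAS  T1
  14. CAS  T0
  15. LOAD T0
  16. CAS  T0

B

Simulating candidate B:
1. LOAD T1 → mem=4 r[T1]=4 [LOAD]
2. LOAD T2 → mem=4 r[T2]=4 [LOAD]
3. CAS T1 → mem=5 r[T1]=4 [OK]
4. CAS T2 → mem=5 r[T2]=4 [RETRY]
5. LOAD T3 → mem=5 r[T3]=5 [LOAD]
6. LOAD T0 → mem=5 r[T0]=5 [LOAD]
7. CAS T0 → mem=6 r[T0]=5 [OK]
8. CAS T3 → mem=6 r[T3]=5 [RETRY]
9. LOAD T3 → mem=6 r[T3]=6 [LOAD]
10. LOAD T0 → mem=6 r[T0]=6 [LOAD]
11. CAS T0 → mem=7 r[T0]=6 [OK]
12. LOAD T0 → mem=7 r[T0]=7 [LOAD]
13. LOAD T1 → mem=7 r[T1]=7 [LOAD]
14. CAS T0 → mem=8 r[T0]=7 [OK]
15. CAS T1 → mem=8 r[T1]=7 [RETRY]
16. CAS T3 → mem=8 r[T3]=6 [RETRY]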